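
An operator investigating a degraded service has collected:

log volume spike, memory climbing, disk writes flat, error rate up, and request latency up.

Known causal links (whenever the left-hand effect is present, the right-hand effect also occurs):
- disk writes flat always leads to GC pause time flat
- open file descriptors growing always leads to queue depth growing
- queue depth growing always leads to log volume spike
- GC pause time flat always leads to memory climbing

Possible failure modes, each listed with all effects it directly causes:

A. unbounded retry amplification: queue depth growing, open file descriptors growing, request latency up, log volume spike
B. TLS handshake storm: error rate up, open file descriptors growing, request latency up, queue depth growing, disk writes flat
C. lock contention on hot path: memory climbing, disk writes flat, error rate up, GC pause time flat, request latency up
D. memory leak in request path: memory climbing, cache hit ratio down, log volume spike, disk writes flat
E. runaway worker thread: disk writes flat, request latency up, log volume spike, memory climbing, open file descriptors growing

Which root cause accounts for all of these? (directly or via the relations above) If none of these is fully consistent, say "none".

B

Checking each candidate against the observations:
(A) unbounded retry amplification — log volume spike match; memory climbing miss; disk writes flat miss; error rate up miss; request latency up match
(B) TLS handshake storm — log volume spike match (via queue depth growing → log volume spike); memory climbing match (via disk writes flat → GC pause time flat → memory climbing); disk writes flat match; error rate up match; request latency up match
(C) lock contention on hot path — log volume spike miss; memory climbing match; disk writes flat match; error rate up match; request latency up match
(D) memory leak in request path — does not account for error rate up, request latency up
(E) runaway worker thread — does not account for error rate up
(B) alone accounts for all the evidence.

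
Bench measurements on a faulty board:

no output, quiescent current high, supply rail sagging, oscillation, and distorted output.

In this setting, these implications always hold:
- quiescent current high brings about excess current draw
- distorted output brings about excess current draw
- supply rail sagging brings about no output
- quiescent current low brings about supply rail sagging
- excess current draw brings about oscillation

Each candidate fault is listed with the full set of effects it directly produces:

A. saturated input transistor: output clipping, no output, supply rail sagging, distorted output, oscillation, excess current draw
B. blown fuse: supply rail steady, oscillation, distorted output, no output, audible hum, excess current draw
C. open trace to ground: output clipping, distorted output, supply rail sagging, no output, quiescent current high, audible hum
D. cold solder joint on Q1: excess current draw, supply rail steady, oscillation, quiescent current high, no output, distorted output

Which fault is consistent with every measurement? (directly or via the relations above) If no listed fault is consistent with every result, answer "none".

Per-candidate check:
(A) saturated input transistor — does not account for quiescent current high
(B) blown fuse — no output match; quiescent current high miss; supply rail sagging miss; oscillation match; distorted output match
(C) open trace to ground — accounts for every observation (oscillation through quiescent current high → excess current draw → oscillation)
(D) cold solder joint on Q1 — no output match; quiescent current high match; supply rail sagging miss; oscillation match; distorted output match
(C) alone accounts for all the evidence.

C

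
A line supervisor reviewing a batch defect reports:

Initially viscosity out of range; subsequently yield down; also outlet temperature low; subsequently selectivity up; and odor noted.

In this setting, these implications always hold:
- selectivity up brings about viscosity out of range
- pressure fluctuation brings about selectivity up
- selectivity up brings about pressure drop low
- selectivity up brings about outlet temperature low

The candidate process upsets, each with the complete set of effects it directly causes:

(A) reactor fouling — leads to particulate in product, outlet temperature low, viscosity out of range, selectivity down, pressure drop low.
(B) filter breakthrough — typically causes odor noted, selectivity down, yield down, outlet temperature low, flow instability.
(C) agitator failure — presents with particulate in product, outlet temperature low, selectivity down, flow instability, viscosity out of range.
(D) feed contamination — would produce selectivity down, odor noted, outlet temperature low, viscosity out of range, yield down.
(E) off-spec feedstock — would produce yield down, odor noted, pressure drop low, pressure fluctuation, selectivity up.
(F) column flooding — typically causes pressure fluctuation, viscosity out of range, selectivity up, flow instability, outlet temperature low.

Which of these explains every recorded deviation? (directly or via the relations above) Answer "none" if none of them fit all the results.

E

For each candidate, compare predicted effects to what was observed:
(A) reactor fouling — fails on yield down, selectivity up, odor noted (predicts selectivity down, not selectivity up)
(B) filter breakthrough — fails on viscosity out of range, selectivity up (predicts selectivity down, not selectivity up)
(C) agitator failure — fails on yield down, selectivity up, odor noted (predicts selectivity down, not selectivity up)
(D) feed contamination — viscosity out of range +; yield down +; outlet temperature low +; selectivity up -; odor noted +
(E) off-spec feedstock — accounts for every observation (viscosity out of range by selectivity up → viscosity out of range)
(F) column flooding — viscosity out of range +; yield down -; outlet temperature low +; selectivity up +; odor noted -
(E) is the only candidate with no mismatches.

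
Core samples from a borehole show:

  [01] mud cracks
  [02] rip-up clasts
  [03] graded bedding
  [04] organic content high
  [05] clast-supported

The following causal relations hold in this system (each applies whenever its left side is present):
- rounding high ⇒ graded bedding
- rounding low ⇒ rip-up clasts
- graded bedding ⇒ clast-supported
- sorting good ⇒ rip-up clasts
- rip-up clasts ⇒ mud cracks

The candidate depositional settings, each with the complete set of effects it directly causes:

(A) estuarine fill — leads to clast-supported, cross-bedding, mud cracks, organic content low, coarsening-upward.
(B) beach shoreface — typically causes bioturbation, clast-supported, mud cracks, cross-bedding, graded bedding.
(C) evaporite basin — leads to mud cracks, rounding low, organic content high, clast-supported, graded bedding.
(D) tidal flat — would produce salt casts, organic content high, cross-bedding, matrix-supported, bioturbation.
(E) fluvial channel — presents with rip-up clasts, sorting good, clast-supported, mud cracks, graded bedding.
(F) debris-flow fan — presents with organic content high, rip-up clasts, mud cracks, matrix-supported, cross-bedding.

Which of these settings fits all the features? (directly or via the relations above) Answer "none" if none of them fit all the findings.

C

Per-candidate check:
(A) estuarine fill — mud cracks yes; rip-up clasts NO; graded bedding NO; organic content high NO; clast-supported yes
(B) beach shoreface — does not account for rip-up clasts, organic content high
(C) evaporite basin — mud cracks yes; rip-up clasts yes (via rounding low → rip-up clasts); graded bedding yes; organic content high yes; clast-supported yes
(D) tidal flat — mud cracks NO; rip-up clasts NO; graded bedding NO; organic content high yes; clast-supported NO
(E) fluvial channel — does not account for organic content high
(F) debris-flow fan — fails on graded bedding, clast-supported (predicts matrix-supported, not clast-supported)
(C) alone accounts for all the evidence.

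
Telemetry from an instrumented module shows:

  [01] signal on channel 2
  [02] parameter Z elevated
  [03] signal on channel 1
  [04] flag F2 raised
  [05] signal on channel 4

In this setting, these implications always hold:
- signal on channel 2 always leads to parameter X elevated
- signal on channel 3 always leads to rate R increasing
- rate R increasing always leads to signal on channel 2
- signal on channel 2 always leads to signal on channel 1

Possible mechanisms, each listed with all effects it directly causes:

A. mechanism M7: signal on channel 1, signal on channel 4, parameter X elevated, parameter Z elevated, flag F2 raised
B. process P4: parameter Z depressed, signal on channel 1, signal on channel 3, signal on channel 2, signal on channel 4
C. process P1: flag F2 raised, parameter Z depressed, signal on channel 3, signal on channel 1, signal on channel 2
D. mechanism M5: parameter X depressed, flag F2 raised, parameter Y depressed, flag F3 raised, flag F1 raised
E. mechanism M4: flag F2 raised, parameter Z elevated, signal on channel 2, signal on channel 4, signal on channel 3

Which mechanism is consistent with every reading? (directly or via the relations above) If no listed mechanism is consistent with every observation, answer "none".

For each candidate, compare predicted effects to what was observed:
(A) mechanism M7 — signal on channel 2 miss; parameter Z elevated match; signal on channel 1 match; flag F2 raised match; signal on channel 4 match
(B) process P4 — signal on channel 2 match; parameter Z elevated miss; signal on channel 1 match; flag F2 raised miss; signal on channel 4 match
(C) process P1 — fails on parameter Z elevated, signal on channel 4 (predicts parameter Z depressed, not parameter Z elevated)
(D) mechanism M5 — does not account for signal on channel 2, parameter Z elevated, signal on channel 1, signal on channel 4
(E) mechanism M4 — signal on channel 2 match; parameter Z elevated match; signal on channel 1 match (through signal on channel 2 → signal on channel 1); flag F2 raised match; signal on channel 4 match
(E) is the only candidate with no mismatches.

E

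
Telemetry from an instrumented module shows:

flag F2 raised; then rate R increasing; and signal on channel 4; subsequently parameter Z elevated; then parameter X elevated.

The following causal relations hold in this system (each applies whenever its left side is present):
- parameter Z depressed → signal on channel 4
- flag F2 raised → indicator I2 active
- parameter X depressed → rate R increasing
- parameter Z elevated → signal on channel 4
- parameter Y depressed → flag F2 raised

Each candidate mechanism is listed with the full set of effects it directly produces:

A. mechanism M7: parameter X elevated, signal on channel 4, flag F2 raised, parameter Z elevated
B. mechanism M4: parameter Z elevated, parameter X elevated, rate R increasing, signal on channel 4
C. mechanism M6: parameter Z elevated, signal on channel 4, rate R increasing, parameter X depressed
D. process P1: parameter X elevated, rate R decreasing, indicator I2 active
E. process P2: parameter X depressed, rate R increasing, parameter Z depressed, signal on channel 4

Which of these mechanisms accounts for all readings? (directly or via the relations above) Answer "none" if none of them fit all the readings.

none

Testing each hypothesis:
(A) mechanism M7 — does not account for rate R increasing
(B) mechanism M4 — flag F2 raised ✗; rate R increasing ✓; signal on channel 4 ✓; parameter Z elevated ✓; parameter X elevated ✓
(C) mechanism M6 — flag F2 raised ✗; rate R increasing ✓; signal on channel 4 ✓; parameter Z elevated ✓; parameter X elevated ✗
(D) process P1 — fails on flag F2 raised, rate R increasing, signal on channel 4, parameter Z elevated (predicts rate R decreasing, not rate R increasing)
(E) process P2 — flag F2 raised ✗; rate R increasing ✓; signal on channel 4 ✓; parameter Z elevated ✗; parameter X elevated ✗
Every candidate fails on at least one observation.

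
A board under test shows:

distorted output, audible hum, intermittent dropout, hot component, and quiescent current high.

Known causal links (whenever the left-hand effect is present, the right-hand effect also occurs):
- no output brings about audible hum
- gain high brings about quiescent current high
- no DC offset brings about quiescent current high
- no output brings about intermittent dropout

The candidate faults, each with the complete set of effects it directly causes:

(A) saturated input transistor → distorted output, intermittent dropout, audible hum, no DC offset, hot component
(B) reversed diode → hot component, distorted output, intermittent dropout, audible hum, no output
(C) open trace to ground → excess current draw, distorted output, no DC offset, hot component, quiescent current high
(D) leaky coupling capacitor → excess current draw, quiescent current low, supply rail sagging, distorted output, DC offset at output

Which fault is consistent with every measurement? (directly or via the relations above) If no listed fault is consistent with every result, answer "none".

For each candidate, compare predicted effects to what was observed:
(A) saturated input transistor — distorted output yes; audible hum yes; intermittent dropout yes; hot component yes; quiescent current high yes (by no DC offset → quiescent current high)
(B) reversed diode — distorted output yes; audible hum yes; intermittent dropout yes; hot component yes; quiescent current high NO
(C) open trace to ground — distorted output yes; audible hum NO; intermittent dropout NO; hot component yes; quiescent current high yes
(D) leaky coupling capacitor — fails on audible hum, intermittent dropout, hot component, quiescent current high (predicts quiescent current low, not quiescent current high)
(A) alone accounts for all the evidence.

A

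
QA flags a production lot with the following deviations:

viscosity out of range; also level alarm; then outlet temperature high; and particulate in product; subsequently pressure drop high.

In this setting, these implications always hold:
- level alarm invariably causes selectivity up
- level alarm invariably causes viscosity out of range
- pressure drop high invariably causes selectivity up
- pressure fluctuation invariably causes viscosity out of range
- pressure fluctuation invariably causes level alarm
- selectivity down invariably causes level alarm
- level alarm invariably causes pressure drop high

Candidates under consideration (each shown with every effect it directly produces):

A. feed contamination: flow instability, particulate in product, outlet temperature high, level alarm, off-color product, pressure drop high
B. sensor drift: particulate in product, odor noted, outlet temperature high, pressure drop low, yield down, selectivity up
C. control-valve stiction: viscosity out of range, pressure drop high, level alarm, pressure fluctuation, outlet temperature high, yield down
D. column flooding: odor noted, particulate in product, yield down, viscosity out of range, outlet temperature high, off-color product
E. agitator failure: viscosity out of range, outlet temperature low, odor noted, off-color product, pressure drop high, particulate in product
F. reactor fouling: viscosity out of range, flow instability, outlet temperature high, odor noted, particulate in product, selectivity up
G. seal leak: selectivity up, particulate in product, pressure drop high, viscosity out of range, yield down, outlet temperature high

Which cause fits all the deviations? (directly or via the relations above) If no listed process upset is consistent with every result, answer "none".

A

Testing each hypothesis:
(A) feed contamination — viscosity out of range ✓ (by level alarm → viscosity out of range); level alarm ✓; outlet temperature high ✓; particulate in product ✓; pressure drop high ✓
(B) sensor drift — viscosity out of range ✗; level alarm ✗; outlet temperature high ✓; particulate in product ✓; pressure drop high ✗
(C) control-valve stiction — viscosity out of range ✓; level alarm ✓; outlet temperature high ✓; particulate in product ✗; pressure drop high ✓
(D) column flooding — does not account for level alarm, pressure drop high
(E) agitator failure — fails on level alarm, outlet temperature high (predicts outlet temperature low, not outlet temperature high)
(F) reactor fouling — viscosity out of range ✓; level alarm ✗; outlet temperature high ✓; particulate in product ✓; pressure drop high ✗
(G) seal leak — viscosity out of range ✓; level alarm ✗; outlet temperature high ✓; particulate in product ✓; pressure drop high ✓
Only (A) is consistent with every observation.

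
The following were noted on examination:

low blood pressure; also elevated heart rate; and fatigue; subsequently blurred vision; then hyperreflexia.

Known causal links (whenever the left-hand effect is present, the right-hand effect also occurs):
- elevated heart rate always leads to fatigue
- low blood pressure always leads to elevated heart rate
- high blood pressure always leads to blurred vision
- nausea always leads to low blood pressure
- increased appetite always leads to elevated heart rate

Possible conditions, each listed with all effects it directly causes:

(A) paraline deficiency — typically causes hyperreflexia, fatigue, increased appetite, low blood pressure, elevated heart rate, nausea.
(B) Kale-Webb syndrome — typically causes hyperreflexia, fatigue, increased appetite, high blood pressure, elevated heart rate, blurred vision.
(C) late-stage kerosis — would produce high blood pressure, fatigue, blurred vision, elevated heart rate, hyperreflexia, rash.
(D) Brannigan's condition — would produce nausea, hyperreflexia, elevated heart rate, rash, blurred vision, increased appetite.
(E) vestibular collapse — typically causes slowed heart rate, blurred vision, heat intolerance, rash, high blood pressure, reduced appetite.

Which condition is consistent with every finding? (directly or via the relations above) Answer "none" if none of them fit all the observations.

Per-candidate check:
(A) paraline deficiency — low blood pressure ✓; elevated heart rate ✓; fatigue ✓; blurred vision ✗; hyperreflexia ✓
(B) Kale-Webb syndrome — fails on low blood pressure (predicts high blood pressure, not low blood pressure)
(C) late-stage kerosis — fails on low blood pressure (predicts high blood pressure, not low blood pressure)
(D) Brannigan's condition — low blood pressure ✓ (through nausea → low blood pressure); elevated heart rate ✓; fatigue ✓ (through elevated heart rate → fatigue); blurred vision ✓; hyperreflexia ✓
(E) vestibular collapse — fails on low blood pressure, elevated heart rate, fatigue, hyperreflexia (predicts high blood pressure, not low blood pressure; predicts slowed heart rate, not elevated heart rate)
(D) alone accounts for all the evidence.

D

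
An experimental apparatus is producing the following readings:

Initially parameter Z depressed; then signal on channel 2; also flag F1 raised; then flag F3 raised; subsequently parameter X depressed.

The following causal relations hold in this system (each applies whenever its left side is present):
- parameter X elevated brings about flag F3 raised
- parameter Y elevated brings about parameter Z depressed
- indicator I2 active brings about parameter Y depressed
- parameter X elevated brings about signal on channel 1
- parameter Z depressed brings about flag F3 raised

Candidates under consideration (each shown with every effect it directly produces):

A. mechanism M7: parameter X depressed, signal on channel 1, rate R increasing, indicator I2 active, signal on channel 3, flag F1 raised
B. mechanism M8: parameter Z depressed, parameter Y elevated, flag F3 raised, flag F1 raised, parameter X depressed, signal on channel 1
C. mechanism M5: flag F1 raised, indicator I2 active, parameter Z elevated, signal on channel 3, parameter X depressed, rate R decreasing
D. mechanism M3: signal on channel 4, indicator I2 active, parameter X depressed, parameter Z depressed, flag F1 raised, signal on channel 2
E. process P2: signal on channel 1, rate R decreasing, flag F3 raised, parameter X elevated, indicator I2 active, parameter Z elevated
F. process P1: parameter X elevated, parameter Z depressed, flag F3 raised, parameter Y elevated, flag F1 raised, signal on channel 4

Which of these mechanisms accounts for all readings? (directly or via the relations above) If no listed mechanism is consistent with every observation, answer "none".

For each candidate, compare predicted effects to what was observed:
(A) mechanism M7 — parameter Z depressed -; signal on channel 2 -; flag F1 raised +; flag F3 raised -; parameter X depressed +
(B) mechanism M8 — parameter Z depressed +; signal on channel 2 -; flag F1 raised +; flag F3 raised +; parameter X depressed +
(C) mechanism M5 — fails on parameter Z depressed, signal on channel 2, flag F3 raised (predicts parameter Z elevated, not parameter Z depressed)
(D) mechanism M3 — accounts for every observation (flag F3 raised via parameter Z depressed → flag F3 raised)
(E) process P2 — fails on parameter Z depressed, signal on channel 2, flag F1 raised, parameter X depressed (predicts parameter Z elevated, not parameter Z depressed; predicts parameter X elevated, not parameter X depressed)
(F) process P1 — parameter Z depressed +; signal on channel 2 -; flag F1 raised +; flag F3 raised +; parameter X depressed -
(D) is the only candidate with no mismatches.

D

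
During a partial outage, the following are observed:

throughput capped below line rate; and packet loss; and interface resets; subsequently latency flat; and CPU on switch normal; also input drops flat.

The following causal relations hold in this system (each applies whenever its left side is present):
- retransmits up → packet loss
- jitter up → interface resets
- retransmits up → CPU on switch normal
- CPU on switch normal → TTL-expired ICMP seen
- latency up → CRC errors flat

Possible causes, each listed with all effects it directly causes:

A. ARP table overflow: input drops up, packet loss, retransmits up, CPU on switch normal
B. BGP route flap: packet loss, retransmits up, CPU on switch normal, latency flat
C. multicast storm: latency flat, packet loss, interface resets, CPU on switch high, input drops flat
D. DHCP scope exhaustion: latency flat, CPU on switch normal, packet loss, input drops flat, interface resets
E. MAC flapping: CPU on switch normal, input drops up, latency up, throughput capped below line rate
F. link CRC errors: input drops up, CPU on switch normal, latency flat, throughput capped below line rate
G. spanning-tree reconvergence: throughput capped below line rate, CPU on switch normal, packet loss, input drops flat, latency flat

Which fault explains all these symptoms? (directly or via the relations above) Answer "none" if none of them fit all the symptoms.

Checking each candidate against the observations:
(A) ARP table overflow — fails on throughput capped below line rate, interface resets, latency flat, input drops flat (predicts input drops up, not input drops flat)
(B) BGP route flap — throughput capped below line rate NO; packet loss yes; interface resets NO; latency flat yes; CPU on switch normal yes; input drops flat NO
(C) multicast storm — throughput capped below line rate NO; packet loss yes; interface resets yes; latency flat yes; CPU on switch normal NO; input drops flat yes
(D) DHCP scope exhaustion — throughput capped below line rate NO; packet loss yes; interface resets yes; latency flat yes; CPU on switch normal yes; input drops flat yes
(E) MAC flapping — fails on packet loss, interface resets, latency flat, input drops flat (predicts latency up, not latency flat; predicts input drops up, not input drops flat)
(F) link CRC errors — fails on packet loss, interface resets, input drops flat (predicts input drops up, not input drops flat)
(G) spanning-tree reconvergence — does not account for interface resets
None of the listed candidates fits everything.

none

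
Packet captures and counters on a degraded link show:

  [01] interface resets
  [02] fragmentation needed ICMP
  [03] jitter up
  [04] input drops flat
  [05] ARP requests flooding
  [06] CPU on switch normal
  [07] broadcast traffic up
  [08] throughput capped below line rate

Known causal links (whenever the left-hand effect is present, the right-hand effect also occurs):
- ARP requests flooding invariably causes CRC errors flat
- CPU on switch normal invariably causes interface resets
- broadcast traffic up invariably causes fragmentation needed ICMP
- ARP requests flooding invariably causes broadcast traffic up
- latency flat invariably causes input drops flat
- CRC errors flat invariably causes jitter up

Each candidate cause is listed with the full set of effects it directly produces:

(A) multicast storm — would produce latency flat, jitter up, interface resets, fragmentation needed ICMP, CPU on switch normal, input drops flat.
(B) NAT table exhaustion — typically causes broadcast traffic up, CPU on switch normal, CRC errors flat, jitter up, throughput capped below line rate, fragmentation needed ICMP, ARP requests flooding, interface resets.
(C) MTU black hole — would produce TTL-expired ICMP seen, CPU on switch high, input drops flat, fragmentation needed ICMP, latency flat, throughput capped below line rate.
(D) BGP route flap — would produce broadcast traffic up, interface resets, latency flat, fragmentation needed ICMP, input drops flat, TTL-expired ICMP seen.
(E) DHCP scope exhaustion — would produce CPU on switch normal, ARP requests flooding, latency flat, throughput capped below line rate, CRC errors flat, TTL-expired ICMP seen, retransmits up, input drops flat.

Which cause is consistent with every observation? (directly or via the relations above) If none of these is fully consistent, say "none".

E

Testing each hypothesis:
(A) multicast storm — interface resets ✓; fragmentation needed ICMP ✓; jitter up ✓; input drops flat ✓; ARP requests flooding ✗; CPU on switch normal ✓; broadcast traffic up ✗; throughput capped below line rate ✗
(B) NAT table exhaustion — does not account for input drops flat
(C) MTU black hole — interface resets ✗; fragmentation needed ICMP ✓; jitter up ✗; input drops flat ✓; ARP requests flooding ✗; CPU on switch normal ✗; broadcast traffic up ✗; throughput capped below line rate ✓
(D) BGP route flap — interface resets ✓; fragmentation needed ICMP ✓; jitter up ✗; input drops flat ✓; ARP requests flooding ✗; CPU on switch normal ✗; broadcast traffic up ✓; throughput capped below line rate ✗
(E) DHCP scope exhaustion — accounts for every observation (interface resets via CPU on switch normal → interface resets)
Only (E) is consistent with every observation.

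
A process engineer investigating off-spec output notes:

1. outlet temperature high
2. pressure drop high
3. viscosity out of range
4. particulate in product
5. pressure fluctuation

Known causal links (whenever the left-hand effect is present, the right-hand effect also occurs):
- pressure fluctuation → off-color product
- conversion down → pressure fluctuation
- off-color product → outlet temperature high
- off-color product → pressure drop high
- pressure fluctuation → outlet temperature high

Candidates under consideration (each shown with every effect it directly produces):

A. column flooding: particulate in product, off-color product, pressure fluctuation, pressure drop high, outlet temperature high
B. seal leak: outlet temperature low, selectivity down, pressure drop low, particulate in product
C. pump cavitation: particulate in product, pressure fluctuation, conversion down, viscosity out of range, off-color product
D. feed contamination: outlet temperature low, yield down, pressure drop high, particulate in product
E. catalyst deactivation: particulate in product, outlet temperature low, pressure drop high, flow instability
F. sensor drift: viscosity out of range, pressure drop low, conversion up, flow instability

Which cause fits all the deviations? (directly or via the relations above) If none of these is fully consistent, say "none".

For each candidate, compare predicted effects to what was observed:
(A) column flooding — does not account for viscosity out of range
(B) seal leak — fails on outlet temperature high, pressure drop high, viscosity out of range, pressure fluctuation (predicts outlet temperature low, not outlet temperature high; predicts pressure drop low, not pressure drop high)
(C) pump cavitation — accounts for every observation (outlet temperature high through off-color product → outlet temperature high)
(D) feed contamination — fails on outlet temperature high, viscosity out of range, pressure fluctuation (predicts outlet temperature low, not outlet temperature high)
(E) catalyst deactivation — outlet temperature high ✗; pressure drop high ✓; viscosity out of range ✗; particulate in product ✓; pressure fluctuation ✗
(F) sensor drift — outlet temperature high ✗; pressure drop high ✗; viscosity out of range ✓; particulate in product ✗; pressure fluctuation ✗
(C) is the only candidate with no mismatches.

C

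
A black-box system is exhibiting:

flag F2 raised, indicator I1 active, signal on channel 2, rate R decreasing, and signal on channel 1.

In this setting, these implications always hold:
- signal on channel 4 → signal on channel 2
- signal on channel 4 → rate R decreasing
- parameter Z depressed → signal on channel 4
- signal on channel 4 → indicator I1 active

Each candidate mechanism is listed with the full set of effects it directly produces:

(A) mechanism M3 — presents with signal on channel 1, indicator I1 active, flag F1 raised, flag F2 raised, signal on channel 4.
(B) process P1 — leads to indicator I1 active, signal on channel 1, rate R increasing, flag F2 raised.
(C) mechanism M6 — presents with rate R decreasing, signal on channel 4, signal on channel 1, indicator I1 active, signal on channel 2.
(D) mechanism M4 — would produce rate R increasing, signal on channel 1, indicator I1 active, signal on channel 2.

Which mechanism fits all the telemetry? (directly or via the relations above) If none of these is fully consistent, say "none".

A

Per-candidate check:
(A) mechanism M3 — accounts for every observation (signal on channel 2 by signal on channel 4 → signal on channel 2)
(B) process P1 — flag F2 raised yes; indicator I1 active yes; signal on channel 2 NO; rate R decreasing NO; signal on channel 1 yes
(C) mechanism M6 — does not account for flag F2 raised
(D) mechanism M4 — fails on flag F2 raised, rate R decreasing (predicts rate R increasing, not rate R decreasing)
(A) is the only candidate with no mismatches.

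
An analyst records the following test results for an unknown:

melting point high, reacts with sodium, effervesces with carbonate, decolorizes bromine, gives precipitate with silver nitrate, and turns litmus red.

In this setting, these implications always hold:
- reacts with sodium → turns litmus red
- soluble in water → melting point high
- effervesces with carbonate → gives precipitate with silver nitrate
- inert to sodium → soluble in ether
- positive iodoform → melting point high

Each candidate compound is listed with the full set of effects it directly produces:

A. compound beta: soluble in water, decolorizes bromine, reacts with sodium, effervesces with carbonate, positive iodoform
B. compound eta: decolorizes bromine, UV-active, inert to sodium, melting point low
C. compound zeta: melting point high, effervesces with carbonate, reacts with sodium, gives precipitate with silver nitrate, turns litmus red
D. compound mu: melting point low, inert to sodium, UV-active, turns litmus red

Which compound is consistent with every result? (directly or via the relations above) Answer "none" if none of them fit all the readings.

A

Testing each hypothesis:
(A) compound beta — melting point high yes (by soluble in water → melting point high); reacts with sodium yes; effervesces with carbonate yes; decolorizes bromine yes; gives precipitate with silver nitrate yes (by effervesces with carbonate → gives precipitate with silver nitrate); turns litmus red yes (by reacts with sodium → turns litmus red)
(B) compound eta — melting point high NO; reacts with sodium NO; effervesces with carbonate NO; decolorizes bromine yes; gives precipitate with silver nitrate NO; turns litmus red NO
(C) compound zeta — does not account for decolorizes bromine
(D) compound mu — melting point high NO; reacts with sodium NO; effervesces with carbonate NO; decolorizes bromine NO; gives precipitate with silver nitrate NO; turns litmus red yes
(A) is the only candidate with no mismatches.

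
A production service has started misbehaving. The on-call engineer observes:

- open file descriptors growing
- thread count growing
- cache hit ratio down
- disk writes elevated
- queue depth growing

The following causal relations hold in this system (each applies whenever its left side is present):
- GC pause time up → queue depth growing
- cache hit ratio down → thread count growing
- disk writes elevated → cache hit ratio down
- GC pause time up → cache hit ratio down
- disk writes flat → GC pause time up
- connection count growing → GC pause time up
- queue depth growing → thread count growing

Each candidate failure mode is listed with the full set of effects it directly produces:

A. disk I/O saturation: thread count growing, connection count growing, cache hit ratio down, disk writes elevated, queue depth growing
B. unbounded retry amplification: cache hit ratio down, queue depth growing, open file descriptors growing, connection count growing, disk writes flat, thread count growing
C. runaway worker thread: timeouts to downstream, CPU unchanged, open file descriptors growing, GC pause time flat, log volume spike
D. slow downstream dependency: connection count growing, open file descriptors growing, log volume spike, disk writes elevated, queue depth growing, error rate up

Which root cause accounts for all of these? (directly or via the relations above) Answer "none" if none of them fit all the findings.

D

For each candidate, compare predicted effects to what was observed:
(A) disk I/O saturation — open file descriptors growing -; thread count growing +; cache hit ratio down +; disk writes elevated +; queue depth growing +
(B) unbounded retry amplification — open file descriptors growing +; thread count growing +; cache hit ratio down +; disk writes elevated -; queue depth growing +
(C) runaway worker thread — does not account for thread count growing, cache hit ratio down, disk writes elevated, queue depth growing
(D) slow downstream dependency — accounts for every observation (thread count growing via queue depth growing → thread count growing)
(D) alone accounts for all the evidence.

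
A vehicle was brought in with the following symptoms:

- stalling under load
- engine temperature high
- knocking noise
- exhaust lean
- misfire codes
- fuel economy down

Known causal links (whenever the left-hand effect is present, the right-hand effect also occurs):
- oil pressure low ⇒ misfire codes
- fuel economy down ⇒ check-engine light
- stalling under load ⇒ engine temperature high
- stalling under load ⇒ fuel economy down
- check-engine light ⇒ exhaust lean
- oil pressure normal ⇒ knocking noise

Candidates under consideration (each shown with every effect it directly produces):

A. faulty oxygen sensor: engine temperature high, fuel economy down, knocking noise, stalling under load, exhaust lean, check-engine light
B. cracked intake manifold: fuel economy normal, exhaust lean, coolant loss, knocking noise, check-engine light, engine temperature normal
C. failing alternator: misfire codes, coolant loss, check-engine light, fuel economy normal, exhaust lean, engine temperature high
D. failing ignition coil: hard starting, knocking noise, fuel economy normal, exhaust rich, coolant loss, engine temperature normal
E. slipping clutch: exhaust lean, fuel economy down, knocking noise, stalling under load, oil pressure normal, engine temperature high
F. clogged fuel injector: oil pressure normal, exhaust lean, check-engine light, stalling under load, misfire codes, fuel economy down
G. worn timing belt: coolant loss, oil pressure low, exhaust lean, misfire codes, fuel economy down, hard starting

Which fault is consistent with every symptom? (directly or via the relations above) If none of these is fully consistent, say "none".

F

Checking each candidate against the observations:
(A) faulty oxygen sensor — stalling under load ✓; engine temperature high ✓; knocking noise ✓; exhaust lean ✓; misfire codes ✗; fuel economy down ✓
(B) cracked intake manifold — stalling under load ✗; engine temperature high ✗; knocking noise ✓; exhaust lean ✓; misfire codes ✗; fuel economy down ✗
(C) failing alternator — fails on stalling under load, knocking noise, fuel economy down (predicts fuel economy normal, not fuel economy down)
(D) failing ignition coil — stalling under load ✗; engine temperature high ✗; knocking noise ✓; exhaust lean ✗; misfire codes ✗; fuel economy down ✗
(E) slipping clutch — does not account for misfire codes
(F) clogged fuel injector — stalling under load ✓; engine temperature high ✓ (via stalling under load → engine temperature high); knocking noise ✓ (via oil pressure normal → knocking noise); exhaust lean ✓; misfire codes ✓; fuel economy down ✓
(G) worn timing belt — stalling under load ✗; engine temperature high ✗; knocking noise ✗; exhaust lean ✓; misfire codes ✓; fuel economy down ✓
(F) alone accounts for all the evidence.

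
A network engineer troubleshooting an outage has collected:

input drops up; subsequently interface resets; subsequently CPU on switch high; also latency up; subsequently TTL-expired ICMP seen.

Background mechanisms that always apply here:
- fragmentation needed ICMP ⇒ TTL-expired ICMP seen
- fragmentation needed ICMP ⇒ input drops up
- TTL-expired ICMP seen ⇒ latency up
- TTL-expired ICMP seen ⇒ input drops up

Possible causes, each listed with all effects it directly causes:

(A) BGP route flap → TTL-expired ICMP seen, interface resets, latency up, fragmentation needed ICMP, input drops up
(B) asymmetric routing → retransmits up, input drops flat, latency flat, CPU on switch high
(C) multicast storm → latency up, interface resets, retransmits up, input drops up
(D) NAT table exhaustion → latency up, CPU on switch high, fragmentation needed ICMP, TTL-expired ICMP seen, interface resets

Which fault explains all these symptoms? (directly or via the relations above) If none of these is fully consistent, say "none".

D

Per-candidate check:
(A) BGP route flap — input drops up +; interface resets +; CPU on switch high -; latency up +; TTL-expired ICMP seen +
(B) asymmetric routing — input drops up -; interface resets -; CPU on switch high +; latency up -; TTL-expired ICMP seen -
(C) multicast storm — input drops up +; interface resets +; CPU on switch high -; latency up +; TTL-expired ICMP seen -
(D) NAT table exhaustion — input drops up + (via TTL-expired ICMP seen → input drops up); interface resets +; CPU on switch high +; latency up +; TTL-expired ICMP seen +
(D) alone accounts for all the evidence.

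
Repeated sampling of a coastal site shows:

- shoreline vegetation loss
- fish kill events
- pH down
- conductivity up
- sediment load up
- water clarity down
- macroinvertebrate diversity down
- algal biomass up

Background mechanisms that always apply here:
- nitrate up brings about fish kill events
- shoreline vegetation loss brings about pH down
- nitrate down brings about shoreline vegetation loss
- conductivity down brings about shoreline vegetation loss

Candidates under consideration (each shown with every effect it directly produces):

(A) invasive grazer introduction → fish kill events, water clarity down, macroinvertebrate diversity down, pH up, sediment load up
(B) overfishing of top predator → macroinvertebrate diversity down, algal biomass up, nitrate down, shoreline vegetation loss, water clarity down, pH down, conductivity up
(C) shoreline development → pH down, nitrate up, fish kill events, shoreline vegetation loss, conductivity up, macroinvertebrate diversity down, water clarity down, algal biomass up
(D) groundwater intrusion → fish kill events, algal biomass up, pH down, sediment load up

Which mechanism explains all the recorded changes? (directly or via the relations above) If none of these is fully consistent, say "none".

Checking each candidate against the observations:
(A) invasive grazer introduction — fails on shoreline vegetation loss, pH down, conductivity up, algal biomass up (predicts pH up, not pH down)
(B) overfishing of top predator — shoreline vegetation loss match; fish kill events miss; pH down match; conductivity up match; sediment load up miss; water clarity down match; macroinvertebrate diversity down match; algal biomass up match
(C) shoreline development — does not account for sediment load up
(D) groundwater intrusion — does not account for shoreline vegetation loss, conductivity up, water clarity down, macroinvertebrate diversity down
Every candidate fails on at least one observation.

none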